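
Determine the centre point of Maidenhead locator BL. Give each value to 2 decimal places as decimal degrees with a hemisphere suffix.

25.00° N, 150.00° W

Field B=1, L=11: +1·20° lon, +11·10° lat → SW at lon -160°, lat 20°.
Cell spans 20° lon × 10° lat. Centre is SW corner plus half of each.
latitude 25.00° N, longitude 150.00° W.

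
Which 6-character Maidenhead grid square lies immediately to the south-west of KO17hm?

KO17gl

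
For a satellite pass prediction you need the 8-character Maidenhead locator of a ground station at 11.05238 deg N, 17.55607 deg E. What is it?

JK81sb62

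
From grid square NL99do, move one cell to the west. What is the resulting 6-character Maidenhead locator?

NL99co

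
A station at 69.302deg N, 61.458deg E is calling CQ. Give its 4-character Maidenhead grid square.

Shift to the Maidenhead origin (180°W, 90°S): lon 241.46, lat 159.30.
Field (20°×10°, letters A–R): lon ⌊241.46/20⌋ = 12 → M; lat ⌊159.30/10⌋ = 15 → P.
Square (2°×1°, digits 0–9): lon ⌊1.46/2⌋ = 0; lat ⌊9.30/1⌋ = 9.

MP09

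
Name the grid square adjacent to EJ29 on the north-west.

Longitude square 2; −1 → 1.
Latitude square 9; +1 → 10, wraps to 0, carry into field.
Latitude field J = 9; +1 → 10 = K.

EK10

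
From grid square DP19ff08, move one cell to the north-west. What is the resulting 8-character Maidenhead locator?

DP19ef99

Longitude extended square 0; −1 → -1, wraps to 9, carry into subsquare.
Longitude subsquare f = 5; −1 → 4 = e.
Latitude extended square 8; +1 → 9.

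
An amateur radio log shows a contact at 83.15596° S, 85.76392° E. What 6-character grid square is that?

Offset from 180°W / 90°S: lon 265.7639°, lat 6.8440°.
Field: 265.7639/20 → 13 → N, 6.8440/10 → 0 → A; chars NA.
Square: 5.7639/2 → 2, 6.8440/1 → 6; chars 26.
Subsquare: 1.7639/0.0833333 → 21 → v, 0.8440/0.0416667 → 20 → u; chars vu.

NA26vu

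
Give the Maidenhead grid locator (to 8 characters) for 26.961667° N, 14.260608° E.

JL76dx10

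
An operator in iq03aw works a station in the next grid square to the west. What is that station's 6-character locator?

HQ93xw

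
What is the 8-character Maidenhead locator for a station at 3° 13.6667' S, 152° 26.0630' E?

Offset from 180°W / 90°S: lon 332.43438°, lat 86.77222°.
Field: lon ⌊332.43438/20⌋ = 16 → Q; lat ⌊86.77222/10⌋ = 8 → I.
Square: lon ⌊12.43438/2⌋ = 6; lat ⌊6.77222/1⌋ = 6.
Subsquare: lon ⌊0.43438/0.0833333⌋ = 5 → f; lat ⌊0.77222/0.0416667⌋ = 18 → s.
Extended square: lon ⌊0.01772/0.00833333⌋ = 2; lat ⌊0.02222/0.00416667⌋ = 5.

QI66fs25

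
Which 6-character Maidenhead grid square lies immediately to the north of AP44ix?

AP45ia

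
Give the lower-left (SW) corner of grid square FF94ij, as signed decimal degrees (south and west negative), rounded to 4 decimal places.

-35.6250, -61.3333

Field F=5, F=5: +5·20° lon, +5·10° lat → SW at lon -80°, lat -40°.
Square 9, 4: +9·2° lon, +4·1° lat → SW at lon -62°, lat -36°.
Subsquare i=8, j=9: +8·0.0833333° lon, +9·0.0416667° lat → SW at lon -61.3333°, lat -35.625°.
latitude -35.6250, longitude -61.3333.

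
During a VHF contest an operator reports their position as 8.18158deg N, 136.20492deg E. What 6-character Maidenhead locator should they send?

PJ88ce

Offset from 180°W / 90°S: lon 316.2049°, lat 98.1816°.
Field: 316.2049/20 → 15 → P, 98.1816/10 → 9 → J; chars PJ.
Square: 16.2049/2 → 8, 8.1816/1 → 8; chars 88.
Subsquare: 0.2049/0.0833333 → 2 → c, 0.1816/0.0416667 → 4 → e; chars ce.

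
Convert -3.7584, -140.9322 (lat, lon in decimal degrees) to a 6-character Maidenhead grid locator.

BI96mf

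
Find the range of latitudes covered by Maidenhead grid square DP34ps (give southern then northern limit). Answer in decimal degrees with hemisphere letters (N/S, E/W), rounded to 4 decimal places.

64.7500° N, 64.7917° N

Field D=3, P=15: +3·20° lon, +15·10° lat → SW at lon -120°, lat 60°.
Square 3, 4: +3·2° lon, +4·1° lat → SW at lon -114°, lat 64°.
Subsquare p=15, s=18: +15·0.0833333° lon, +18·0.0416667° lat → SW at lon -112.75°, lat 64.75°.
Cell spans 0.0833333° lon × 0.0416667° lat.
south 64.7500° N, north 64.7917° N.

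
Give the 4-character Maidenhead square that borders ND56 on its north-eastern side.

ND67

Longitude square 5; +1 → 6.
Latitude square 6; +1 → 7.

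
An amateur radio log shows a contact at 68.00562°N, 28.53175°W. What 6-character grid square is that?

HP58ra

Add 180° to longitude and 90° to latitude: 151.4683, 158.0056.
Field (20°×10°, letters A–R): lon ⌊151.4683/20⌋ = 7 → H; lat ⌊158.0056/10⌋ = 15 → P.
Square (2°×1°, digits 0–9): lon ⌊11.4683/2⌋ = 5; lat ⌊8.0056/1⌋ = 8.
Subsquare (5′×2.5′, letters a–x): lon ⌊1.4683/0.0833333⌋ = 17 → r; lat ⌊0.0056/0.0416667⌋ = 0 → a.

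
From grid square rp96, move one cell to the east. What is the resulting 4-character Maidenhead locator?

AP06

Longitude square 9; +1 → 10, wraps to 0, carry into field.
Longitude field R = 17; +1 → 18, wraps to 0 = A, wrapping around the antimeridian.
The latitude characters are unchanged.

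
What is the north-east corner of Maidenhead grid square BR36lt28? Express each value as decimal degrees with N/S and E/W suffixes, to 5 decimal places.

Field B=1, R=17: +1·20° lon, +17·10° lat → SW at lon -160°, lat 80°.
Square 3, 6: +3·2° lon, +6·1° lat → SW at lon -154°, lat 86°.
Subsquare l=11, t=19: +11·0.0833333° lon, +19·0.0416667° lat → SW at lon -153.083°, lat 86.7917°.
Extended square 2, 8: +2·0.00833333° lon, +8·0.00416667° lat → SW at lon -153.067°, lat 86.825°.
Cell spans 0.00833333° lon × 0.00416667° lat. NE corner is SW corner plus one full cell.
latitude 86.82917° N, longitude 153.05833° W.

86.82917° N, 153.05833° W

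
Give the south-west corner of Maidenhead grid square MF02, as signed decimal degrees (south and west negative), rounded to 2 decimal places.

Field M=12, F=5: +12·20° lon, +5·10° lat → SW at lon 60°, lat -40°.
Square 0, 2: +0·2° lon, +2·1° lat → SW at lon 60°, lat -38°.
latitude -38.00, longitude 60.00.

-38.00, 60.00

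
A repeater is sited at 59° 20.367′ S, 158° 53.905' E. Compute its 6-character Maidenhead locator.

Shift to the Maidenhead origin (180°W, 90°S): lon 338.8984, lat 30.6606.
Field: lon ⌊338.8984/20⌋ = 16 → Q; lat ⌊30.6606/10⌋ = 3 → D.
Square: lon ⌊18.8984/2⌋ = 9; lat ⌊0.6606/1⌋ = 0.
Subsquare: lon ⌊0.8984/0.0833333⌋ = 10 → k; lat ⌊0.6606/0.0416667⌋ = 15 → p.

QD90kp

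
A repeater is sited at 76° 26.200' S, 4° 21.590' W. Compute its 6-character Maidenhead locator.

IB73tn

Shift to the Maidenhead origin (180°W, 90°S): lon 175.6402, lat 13.5633.
Field: 175.6402/20 → 8 → I, 13.5633/10 → 1 → B; chars IB.
Square: 15.6402/2 → 7, 3.5633/1 → 3; chars 73.
Subsquare: 1.6402/0.0833333 → 19 → t, 0.5633/0.0416667 → 13 → n; chars tn.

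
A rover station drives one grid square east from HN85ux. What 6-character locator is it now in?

HN85vx

Longitude subsquare u = 20; +1 → 21 = v.
The latitude characters are unchanged.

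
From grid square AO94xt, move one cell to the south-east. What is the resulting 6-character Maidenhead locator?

Longitude subsquare x = 23; +1 → 24, wraps to 0 = a, carry into square.
Longitude square 9; +1 → 10, wraps to 0, carry into field.
Longitude field A = 0; +1 → 1 = B.
Latitude subsquare t = 19; −1 → 18 = s.

BO04as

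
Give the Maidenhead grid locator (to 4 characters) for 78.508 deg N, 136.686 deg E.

PQ88

Shift to the Maidenhead origin (180°W, 90°S): lon 316.69, lat 168.51.
Field: 316.69/20 → 15 → P, 168.51/10 → 16 → Q; chars PQ.
Square: 16.69/2 → 8, 8.51/1 → 8; chars 88.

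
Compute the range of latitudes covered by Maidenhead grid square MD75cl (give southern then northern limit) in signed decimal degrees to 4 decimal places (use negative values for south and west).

-54.5417, -54.5000

Field M=12, D=3: +12·20° lon, +3·10° lat → SW at lon 60°, lat -60°.
Square 7, 5: +7·2° lon, +5·1° lat → SW at lon 74°, lat -55°.
Subsquare c=2, l=11: +2·0.0833333° lon, +11·0.0416667° lat → SW at lon 74.1667°, lat -54.5417°.
Cell spans 0.0833333° lon × 0.0416667° lat.
south -54.5417, north -54.5000.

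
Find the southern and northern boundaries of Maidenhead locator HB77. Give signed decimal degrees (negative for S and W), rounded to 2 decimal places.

-73.00, -72.00

Field H=7, B=1: +7·20° lon, +1·10° lat → SW at lon -40°, lat -80°.
Square 7, 7: +7·2° lon, +7·1° lat → SW at lon -26°, lat -73°.
Cell spans 2° lon × 1° lat.
south -73.00, north -72.00.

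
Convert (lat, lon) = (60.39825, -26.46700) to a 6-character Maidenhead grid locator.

Add 180° to longitude and 90° to latitude: 153.5330, 150.3982.
Field (20°×10°, letters A–R): 153.5330/20 → 7 → H, 150.3982/10 → 15 → P; chars HP.
Square (2°×1°, digits 0–9): 13.5330/2 → 6, 0.3982/1 → 0; chars 60.
Subsquare (5′×2.5′, letters a–x): 1.5330/0.0833333 → 18 → s, 0.3982/0.0416667 → 9 → j; chars sj.

HP60sj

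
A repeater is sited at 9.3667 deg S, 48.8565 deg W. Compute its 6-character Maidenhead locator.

Add 180° to longitude and 90° to latitude: 131.1435, 80.6333.
Field (20°×10°, letters A–R): 131.1435/20 → 6 → G, 80.6333/10 → 8 → I; chars GI.
Square (2°×1°, digits 0–9): 11.1435/2 → 5, 0.6333/1 → 0; chars 50.
Subsquare (5′×2.5′, letters a–x): 1.1435/0.0833333 → 13 → n, 0.6333/0.0416667 → 15 → p; chars np.

GI50np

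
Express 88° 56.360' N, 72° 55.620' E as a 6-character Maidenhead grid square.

MR68lw

Add 180° to longitude and 90° to latitude: 252.9270, 178.9393.
Field (20°×10°, letters A–R): 252.9270/20 → 12 → M, 178.9393/10 → 17 → R; chars MR.
Square (2°×1°, digits 0–9): 12.9270/2 → 6, 8.9393/1 → 8; chars 68.
Subsquare (5′×2.5′, letters a–x): 0.9270/0.0833333 → 11 → l, 0.9393/0.0416667 → 22 → w; chars lw.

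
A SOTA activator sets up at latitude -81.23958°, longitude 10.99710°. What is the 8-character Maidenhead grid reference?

JA58ls92

Shift to the Maidenhead origin (180°W, 90°S): lon 190.99710, lat 8.76042.
Field: 190.99710/20 → 9 → J, 8.76042/10 → 0 → A; chars JA.
Square: 10.99710/2 → 5, 8.76042/1 → 8; chars 58.
Subsquare: 0.99710/0.0833333 → 11 → l, 0.76042/0.0416667 → 18 → s; chars ls.
Extended square: 0.08043/0.00833333 → 9, 0.01042/0.00416667 → 2; chars 92.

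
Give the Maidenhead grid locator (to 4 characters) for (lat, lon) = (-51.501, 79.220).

MD98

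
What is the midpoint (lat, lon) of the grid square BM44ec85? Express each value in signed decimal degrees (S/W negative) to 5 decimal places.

34.10625, -151.59583

Field B=1, M=12: +1·20° lon, +12·10° lat → SW at lon -160°, lat 30°.
Square 4, 4: +4·2° lon, +4·1° lat → SW at lon -152°, lat 34°.
Subsquare e=4, c=2: +4·0.0833333° lon, +2·0.0416667° lat → SW at lon -151.667°, lat 34.0833°.
Extended square 8, 5: +8·0.00833333° lon, +5·0.00416667° lat → SW at lon -151.6°, lat 34.1042°.
Cell spans 0.00833333° lon × 0.00416667° lat. Centre is SW corner plus half of each.
latitude 34.10625, longitude -151.59583.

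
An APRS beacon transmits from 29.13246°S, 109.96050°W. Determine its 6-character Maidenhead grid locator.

Offset from 180°W / 90°S: lon 70.0395°, lat 60.8675°.
Field (20°×10°, letters A–R): 70.0395/20 → 3 → D, 60.8675/10 → 6 → G; chars DG.
Square (2°×1°, digits 0–9): 10.0395/2 → 5, 0.8675/1 → 0; chars 50.
Subsquare (5′×2.5′, letters a–x): 0.0395/0.0833333 → 0 → a, 0.8675/0.0416667 → 20 → u; chars au.

DG50au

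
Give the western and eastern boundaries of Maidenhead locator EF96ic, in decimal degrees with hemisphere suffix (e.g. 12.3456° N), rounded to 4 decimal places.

Field E=4, F=5: +4·20° lon, +5·10° lat → SW at lon -100°, lat -40°.
Square 9, 6: +9·2° lon, +6·1° lat → SW at lon -82°, lat -34°.
Subsquare i=8, c=2: +8·0.0833333° lon, +2·0.0416667° lat → SW at lon -81.3333°, lat -33.9167°.
Cell spans 0.0833333° lon × 0.0416667° lat.
west 81.3333° W, east 81.2500° W.

81.3333° W, 81.2500° W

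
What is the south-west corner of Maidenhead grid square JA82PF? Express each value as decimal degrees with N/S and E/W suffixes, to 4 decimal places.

87.7917° S, 17.2500° E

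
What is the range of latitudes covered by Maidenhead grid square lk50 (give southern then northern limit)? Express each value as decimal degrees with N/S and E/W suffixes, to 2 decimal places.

10.00° N, 11.00° N

Field L=11, K=10: +11·20° lon, +10·10° lat → SW at lon 40°, lat 10°.
Square 5, 0: +5·2° lon, +0·1° lat → SW at lon 50°, lat 10°.
Cell spans 2° lon × 1° lat.
south 10.00° N, north 11.00° N.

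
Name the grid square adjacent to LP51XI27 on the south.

Latitude extended square 7; −1 → 6.
The longitude characters are unchanged.

LP51xi26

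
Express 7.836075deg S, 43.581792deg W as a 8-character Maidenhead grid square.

Offset from 180°W / 90°S: lon 136.41821°, lat 82.16393°.
Field: 136.41821/20 → 6 → G, 82.16393/10 → 8 → I; chars GI.
Square: 16.41821/2 → 8, 2.16393/1 → 2; chars 82.
Subsquare: 0.41821/0.0833333 → 5 → f, 0.16393/0.0416667 → 3 → d; chars fd.
Extended square: 0.00154/0.00833333 → 0, 0.03893/0.00416667 → 9; chars 09.

GI82fd09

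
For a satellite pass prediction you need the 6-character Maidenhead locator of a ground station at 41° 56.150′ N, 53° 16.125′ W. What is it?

GN31iw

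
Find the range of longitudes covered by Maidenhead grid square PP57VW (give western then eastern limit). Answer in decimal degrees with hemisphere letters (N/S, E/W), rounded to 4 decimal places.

131.7500° E, 131.8333° E

Field P=15, P=15: +15·20° lon, +15·10° lat → SW at lon 120°, lat 60°.
Square 5, 7: +5·2° lon, +7·1° lat → SW at lon 130°, lat 67°.
Subsquare v=21, w=22: +21·0.0833333° lon, +22·0.0416667° lat → SW at lon 131.75°, lat 67.9167°.
Cell spans 0.0833333° lon × 0.0416667° lat.
west 131.7500° E, east 131.8333° E.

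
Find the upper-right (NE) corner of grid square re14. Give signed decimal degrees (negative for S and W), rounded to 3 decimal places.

-45.000, 164.000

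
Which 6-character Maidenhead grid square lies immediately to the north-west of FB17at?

Longitude subsquare a = 0; −1 → -1, wraps to 23 = x, carry into square.
Longitude square 1; −1 → 0.
Latitude subsquare t = 19; +1 → 20 = u.

FB07xu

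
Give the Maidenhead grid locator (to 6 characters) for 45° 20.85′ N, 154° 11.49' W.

Add 180° to longitude and 90° to latitude: 25.8085, 135.3475.
Field (20°×10°, letters A–R): lon ⌊25.8085/20⌋ = 1 → B; lat ⌊135.3475/10⌋ = 13 → N.
Square (2°×1°, digits 0–9): lon ⌊5.8085/2⌋ = 2; lat ⌊5.3475/1⌋ = 5.
Subsquare (5′×2.5′, letters a–x): lon ⌊1.8085/0.0833333⌋ = 21 → v; lat ⌊0.3475/0.0416667⌋ = 8 → i.

BN25vi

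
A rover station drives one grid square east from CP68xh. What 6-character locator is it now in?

Longitude subsquare x = 23; +1 → 24, wraps to 0 = a, carry into square.
Longitude square 6; +1 → 7.
The latitude characters are unchanged.

CP78ah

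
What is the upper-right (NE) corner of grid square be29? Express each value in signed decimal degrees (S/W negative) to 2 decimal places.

-40.00, -154.00

Field B=1, E=4: +1·20° lon, +4·10° lat → SW at lon -160°, lat -50°.
Square 2, 9: +2·2° lon, +9·1° lat → SW at lon -156°, lat -41°.
Cell spans 2° lon × 1° lat. NE corner is SW corner plus one full cell.
latitude -40.00, longitude -154.00.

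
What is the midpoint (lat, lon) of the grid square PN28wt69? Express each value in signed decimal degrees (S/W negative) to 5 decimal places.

48.83125, 125.88750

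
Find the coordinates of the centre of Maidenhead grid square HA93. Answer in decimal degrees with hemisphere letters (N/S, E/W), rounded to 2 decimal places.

86.50° S, 21.00° W

Field H=7, A=0: +7·20° lon, +0·10° lat → SW at lon -40°, lat -90°.
Square 9, 3: +9·2° lon, +3·1° lat → SW at lon -22°, lat -87°.
Cell spans 2° lon × 1° lat. Centre is SW corner plus half of each.
latitude 86.50° S, longitude 21.00° W.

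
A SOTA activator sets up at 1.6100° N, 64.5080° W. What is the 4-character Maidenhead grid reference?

FJ71

Offset from 180°W / 90°S: lon 115.49°, lat 91.61°.
Field: 115.49/20 → 5 → F, 91.61/10 → 9 → J; chars FJ.
Square: 15.49/2 → 7, 1.61/1 → 1; chars 71.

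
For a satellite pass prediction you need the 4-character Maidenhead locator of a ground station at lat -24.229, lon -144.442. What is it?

BG75

Shift to the Maidenhead origin (180°W, 90°S): lon 35.56, lat 65.77.
Field (20°×10°, letters A–R): 35.56/20 → 1 → B, 65.77/10 → 6 → G; chars BG.
Square (2°×1°, digits 0–9): 15.56/2 → 7, 5.77/1 → 5; chars 75.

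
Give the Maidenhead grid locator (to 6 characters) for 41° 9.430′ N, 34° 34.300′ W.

HN21rd

Shift to the Maidenhead origin (180°W, 90°S): lon 145.4283, lat 131.1572.
Field: 145.4283/20 → 7 → H, 131.1572/10 → 13 → N; chars HN.
Square: 5.4283/2 → 2, 1.1572/1 → 1; chars 21.
Subsquare: 1.4283/0.0833333 → 17 → r, 0.1572/0.0416667 → 3 → d; chars rd.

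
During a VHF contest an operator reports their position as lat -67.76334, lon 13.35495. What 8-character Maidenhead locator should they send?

JC62qf26

Add 180° to longitude and 90° to latitude: 193.35495, 22.23666.
Field: 193.35495/20 → 9 → J, 22.23666/10 → 2 → C; chars JC.
Square: 13.35495/2 → 6, 2.23666/1 → 2; chars 62.
Subsquare: 1.35495/0.0833333 → 16 → q, 0.23666/0.0416667 → 5 → f; chars qf.
Extended square: 0.02162/0.00833333 → 2, 0.02833/0.00416667 → 6; chars 26.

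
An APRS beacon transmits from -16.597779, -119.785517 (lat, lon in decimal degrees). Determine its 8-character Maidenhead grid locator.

DH03cj56

Shift to the Maidenhead origin (180°W, 90°S): lon 60.21448, lat 73.40222.
Field: 60.21448/20 → 3 → D, 73.40222/10 → 7 → H; chars DH.
Square: 0.21448/2 → 0, 3.40222/1 → 3; chars 03.
Subsquare: 0.21448/0.0833333 → 2 → c, 0.40222/0.0416667 → 9 → j; chars cj.
Extended square: 0.04782/0.00833333 → 5, 0.02722/0.00416667 → 6; chars 56.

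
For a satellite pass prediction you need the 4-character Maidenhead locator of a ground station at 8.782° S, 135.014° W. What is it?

Shift to the Maidenhead origin (180°W, 90°S): lon 44.99, lat 81.22.
Field: 44.99/20 → 2 → C, 81.22/10 → 8 → I; chars CI.
Square: 4.99/2 → 2, 1.22/1 → 1; chars 21.

CI21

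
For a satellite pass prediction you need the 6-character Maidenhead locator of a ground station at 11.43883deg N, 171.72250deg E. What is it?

RK51uk

Add 180° to longitude and 90° to latitude: 351.7225, 101.4388.
Field: 351.7225/20 → 17 → R, 101.4388/10 → 10 → K; chars RK.
Square: 11.7225/2 → 5, 1.4388/1 → 1; chars 51.
Subsquare: 1.7225/0.0833333 → 20 → u, 0.4388/0.0416667 → 10 → k; chars uk.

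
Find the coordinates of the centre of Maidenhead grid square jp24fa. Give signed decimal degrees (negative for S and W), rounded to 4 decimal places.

64.0208, 4.4583

Field J=9, P=15: +9·20° lon, +15·10° lat → SW at lon 0°, lat 60°.
Square 2, 4: +2·2° lon, +4·1° lat → SW at lon 4°, lat 64°.
Subsquare f=5, a=0: +5·0.0833333° lon, +0·0.0416667° lat → SW at lon 4.41667°, lat 64°.
Cell spans 0.0833333° lon × 0.0416667° lat. Centre is SW corner plus half of each.
latitude 64.0208, longitude 4.4583.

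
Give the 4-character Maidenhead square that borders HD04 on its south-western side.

GD93

Longitude square 0; −1 → -1, wraps to 9, carry into field.
Longitude field H = 7; −1 → 6 = G.
Latitude square 4; −1 → 3.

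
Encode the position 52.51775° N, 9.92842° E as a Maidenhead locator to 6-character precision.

JO42xm

Add 180° to longitude and 90° to latitude: 189.9284, 142.5178.
Field: lon ⌊189.9284/20⌋ = 9 → J; lat ⌊142.5178/10⌋ = 14 → O.
Square: lon ⌊9.9284/2⌋ = 4; lat ⌊2.5178/1⌋ = 2.
Subsquare: lon ⌊1.9284/0.0833333⌋ = 23 → x; lat ⌊0.5178/0.0416667⌋ = 12 → m.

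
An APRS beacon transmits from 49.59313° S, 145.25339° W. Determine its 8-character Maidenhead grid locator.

Offset from 180°W / 90°S: lon 34.74661°, lat 40.40687°.
Field (20°×10°, letters A–R): lon ⌊34.74661/20⌋ = 1 → B; lat ⌊40.40687/10⌋ = 4 → E.
Square (2°×1°, digits 0–9): lon ⌊14.74661/2⌋ = 7; lat ⌊0.40687/1⌋ = 0.
Subsquare (5′×2.5′, letters a–x): lon ⌊0.74661/0.0833333⌋ = 8 → i; lat ⌊0.40687/0.0416667⌋ = 9 → j.
Extended square (30″×15″, digits 0–9): lon ⌊0.07994/0.00833333⌋ = 9; lat ⌊0.03187/0.00416667⌋ = 7.

BE70ij97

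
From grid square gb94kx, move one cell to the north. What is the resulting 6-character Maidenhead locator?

Latitude subsquare x = 23; +1 → 24, wraps to 0 = a, carry into square.
Latitude square 4; +1 → 5.
The longitude characters are unchanged.

GB95ka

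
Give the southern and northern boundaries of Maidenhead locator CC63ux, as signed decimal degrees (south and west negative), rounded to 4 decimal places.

-66.0417, -66.0000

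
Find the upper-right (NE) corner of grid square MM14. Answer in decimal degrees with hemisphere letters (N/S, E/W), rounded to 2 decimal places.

Field M=12, M=12: +12·20° lon, +12·10° lat → SW at lon 60°, lat 30°.
Square 1, 4: +1·2° lon, +4·1° lat → SW at lon 62°, lat 34°.
Cell spans 2° lon × 1° lat. NE corner is SW corner plus one full cell.
latitude 35.00° N, longitude 64.00° E.

35.00° N, 64.00° E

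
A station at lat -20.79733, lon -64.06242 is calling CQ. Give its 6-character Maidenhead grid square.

FG79xe

Offset from 180°W / 90°S: lon 115.9376°, lat 69.2027°.
Field: 115.9376/20 → 5 → F, 69.2027/10 → 6 → G; chars FG.
Square: 15.9376/2 → 7, 9.2027/1 → 9; chars 79.
Subsquare: 1.9376/0.0833333 → 23 → x, 0.2027/0.0416667 → 4 → e; chars xe.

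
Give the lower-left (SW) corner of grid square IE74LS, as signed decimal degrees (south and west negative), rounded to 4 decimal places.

Field I=8, E=4: +8·20° lon, +4·10° lat → SW at lon -20°, lat -50°.
Square 7, 4: +7·2° lon, +4·1° lat → SW at lon -6°, lat -46°.
Subsquare l=11, s=18: +11·0.0833333° lon, +18·0.0416667° lat → SW at lon -5.08333°, lat -45.25°.
latitude -45.2500, longitude -5.0833.

-45.2500, -5.0833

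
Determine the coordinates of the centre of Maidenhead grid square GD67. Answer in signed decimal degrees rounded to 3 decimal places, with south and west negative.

-52.500, -47.000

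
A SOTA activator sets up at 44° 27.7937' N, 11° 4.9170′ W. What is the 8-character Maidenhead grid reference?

IN44ll01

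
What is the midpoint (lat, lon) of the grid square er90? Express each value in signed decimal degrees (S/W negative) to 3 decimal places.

80.500, -81.000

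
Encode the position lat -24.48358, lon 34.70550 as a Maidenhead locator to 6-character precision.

Shift to the Maidenhead origin (180°W, 90°S): lon 214.7055, lat 65.5164.
Field: 214.7055/20 → 10 → K, 65.5164/10 → 6 → G; chars KG.
Square: 14.7055/2 → 7, 5.5164/1 → 5; chars 75.
Subsquare: 0.7055/0.0833333 → 8 → i, 0.5164/0.0416667 → 12 → m; chars im.

KG75im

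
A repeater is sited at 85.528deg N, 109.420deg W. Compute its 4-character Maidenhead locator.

DR55

Offset from 180°W / 90°S: lon 70.58°, lat 175.53°.
Field (20°×10°, letters A–R): 70.58/20 → 3 → D, 175.53/10 → 17 → R; chars DR.
Square (2°×1°, digits 0–9): 10.58/2 → 5, 5.53/1 → 5; chars 55.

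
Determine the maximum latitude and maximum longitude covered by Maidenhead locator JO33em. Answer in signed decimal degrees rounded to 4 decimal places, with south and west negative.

Field J=9, O=14: +9·20° lon, +14·10° lat → SW at lon 0°, lat 50°.
Square 3, 3: +3·2° lon, +3·1° lat → SW at lon 6°, lat 53°.
Subsquare e=4, m=12: +4·0.0833333° lon, +12·0.0416667° lat → SW at lon 6.33333°, lat 53.5°.
Cell spans 0.0833333° lon × 0.0416667° lat. NE corner is SW corner plus one full cell.
latitude 53.5417, longitude 6.4167.

53.5417, 6.4167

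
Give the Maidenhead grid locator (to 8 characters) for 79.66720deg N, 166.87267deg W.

AQ69nq50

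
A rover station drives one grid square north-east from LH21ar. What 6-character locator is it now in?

Longitude subsquare a = 0; +1 → 1 = b.
Latitude subsquare r = 17; +1 → 18 = s.

LH21bs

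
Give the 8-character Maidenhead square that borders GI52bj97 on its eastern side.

GI52cj07

Longitude extended square 9; +1 → 10, wraps to 0, carry into subsquare.
Longitude subsquare b = 1; +1 → 2 = c.
The latitude characters are unchanged.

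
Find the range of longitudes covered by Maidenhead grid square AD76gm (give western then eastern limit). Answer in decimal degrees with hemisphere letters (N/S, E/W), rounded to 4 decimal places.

165.5000° W, 165.4167° W

Field A=0, D=3: +0·20° lon, +3·10° lat → SW at lon -180°, lat -60°.
Square 7, 6: +7·2° lon, +6·1° lat → SW at lon -166°, lat -54°.
Subsquare g=6, m=12: +6·0.0833333° lon, +12·0.0416667° lat → SW at lon -165.5°, lat -53.5°.
Cell spans 0.0833333° lon × 0.0416667° lat.
west 165.5000° W, east 165.4167° W.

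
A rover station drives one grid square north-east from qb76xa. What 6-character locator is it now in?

Longitude subsquare x = 23; +1 → 24, wraps to 0 = a, carry into square.
Longitude square 7; +1 → 8.
Latitude subsquare a = 0; +1 → 1 = b.

QB86ab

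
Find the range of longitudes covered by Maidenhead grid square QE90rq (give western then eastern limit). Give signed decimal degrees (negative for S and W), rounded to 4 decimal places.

Field Q=16, E=4: +16·20° lon, +4·10° lat → SW at lon 140°, lat -50°.
Square 9, 0: +9·2° lon, +0·1° lat → SW at lon 158°, lat -50°.
Subsquare r=17, q=16: +17·0.0833333° lon, +16·0.0416667° lat → SW at lon 159.417°, lat -49.3333°.
Cell spans 0.0833333° lon × 0.0416667° lat.
west 159.4167, east 159.5000.

159.4167, 159.5000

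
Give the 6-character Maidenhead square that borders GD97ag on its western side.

Longitude subsquare a = 0; −1 → -1, wraps to 23 = x, carry into square.
Longitude square 9; −1 → 8.
The latitude characters are unchanged.

GD87xg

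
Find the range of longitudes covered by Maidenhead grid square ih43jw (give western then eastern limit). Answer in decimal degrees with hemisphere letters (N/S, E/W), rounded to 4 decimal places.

Field I=8, H=7: +8·20° lon, +7·10° lat → SW at lon -20°, lat -20°.
Square 4, 3: +4·2° lon, +3·1° lat → SW at lon -12°, lat -17°.
Subsquare j=9, w=22: +9·0.0833333° lon, +22·0.0416667° lat → SW at lon -11.25°, lat -16.0833°.
Cell spans 0.0833333° lon × 0.0416667° lat.
west 11.2500° W, east 11.1667° W.

11.2500° W, 11.1667° W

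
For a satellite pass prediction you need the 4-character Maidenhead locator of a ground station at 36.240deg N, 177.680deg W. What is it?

AM16

Shift to the Maidenhead origin (180°W, 90°S): lon 2.32, lat 126.24.
Field (20°×10°, letters A–R): lon ⌊2.32/20⌋ = 0 → A; lat ⌊126.24/10⌋ = 12 → M.
Square (2°×1°, digits 0–9): lon ⌊2.32/2⌋ = 1; lat ⌊6.24/1⌋ = 6.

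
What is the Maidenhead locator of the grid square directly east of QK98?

Longitude square 9; +1 → 10, wraps to 0, carry into field.
Longitude field Q = 16; +1 → 17 = R.
The latitude characters are unchanged.

RK08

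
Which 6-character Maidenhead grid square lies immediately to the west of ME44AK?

ME34xk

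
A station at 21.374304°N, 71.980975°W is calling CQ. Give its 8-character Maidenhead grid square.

Offset from 180°W / 90°S: lon 108.01902°, lat 111.37430°.
Field (20°×10°, letters A–R): lon ⌊108.01902/20⌋ = 5 → F; lat ⌊111.37430/10⌋ = 11 → L.
Square (2°×1°, digits 0–9): lon ⌊8.01902/2⌋ = 4; lat ⌊1.37430/1⌋ = 1.
Subsquare (5′×2.5′, letters a–x): lon ⌊0.01902/0.0833333⌋ = 0 → a; lat ⌊0.37430/0.0416667⌋ = 8 → i.
Extended square (30″×15″, digits 0–9): lon ⌊0.01902/0.00833333⌋ = 2; lat ⌊0.04097/0.00416667⌋ = 9.

FL41ai29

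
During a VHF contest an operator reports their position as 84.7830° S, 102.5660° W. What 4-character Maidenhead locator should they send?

Add 180° to longitude and 90° to latitude: 77.43, 5.22.
Field: lon ⌊77.43/20⌋ = 3 → D; lat ⌊5.22/10⌋ = 0 → A.
Square: lon ⌊17.43/2⌋ = 8; lat ⌊5.22/1⌋ = 5.

DA85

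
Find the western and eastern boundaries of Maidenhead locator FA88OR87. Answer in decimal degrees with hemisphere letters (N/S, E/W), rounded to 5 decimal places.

Field F=5, A=0: +5·20° lon, +0·10° lat → SW at lon -80°, lat -90°.
Square 8, 8: +8·2° lon, +8·1° lat → SW at lon -64°, lat -82°.
Subsquare o=14, r=17: +14·0.0833333° lon, +17·0.0416667° lat → SW at lon -62.8333°, lat -81.2917°.
Extended square 8, 7: +8·0.00833333° lon, +7·0.00416667° lat → SW at lon -62.7667°, lat -81.2625°.
Cell spans 0.00833333° lon × 0.00416667° lat.
west 62.76667° W, east 62.75833° W.

62.76667° W, 62.75833° W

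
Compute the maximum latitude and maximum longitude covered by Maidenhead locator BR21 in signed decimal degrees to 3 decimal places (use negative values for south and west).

82.000, -154.000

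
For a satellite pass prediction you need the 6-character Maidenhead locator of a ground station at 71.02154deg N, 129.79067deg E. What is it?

PQ41va

Shift to the Maidenhead origin (180°W, 90°S): lon 309.7907, lat 161.0215.
Field: 309.7907/20 → 15 → P, 161.0215/10 → 16 → Q; chars PQ.
Square: 9.7907/2 → 4, 1.0215/1 → 1; chars 41.
Subsquare: 1.7907/0.0833333 → 21 → v, 0.0215/0.0416667 → 0 → a; chars va.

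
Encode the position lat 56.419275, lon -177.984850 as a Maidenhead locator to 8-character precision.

Shift to the Maidenhead origin (180°W, 90°S): lon 2.01515, lat 146.41927.
Field (20°×10°, letters A–R): lon ⌊2.01515/20⌋ = 0 → A; lat ⌊146.41927/10⌋ = 14 → O.
Square (2°×1°, digits 0–9): lon ⌊2.01515/2⌋ = 1; lat ⌊6.41927/1⌋ = 6.
Subsquare (5′×2.5′, letters a–x): lon ⌊0.01515/0.0833333⌋ = 0 → a; lat ⌊0.41927/0.0416667⌋ = 10 → k.
Extended square (30″×15″, digits 0–9): lon ⌊0.01515/0.00833333⌋ = 1; lat ⌊0.00261/0.00416667⌋ = 0.

AO16ak10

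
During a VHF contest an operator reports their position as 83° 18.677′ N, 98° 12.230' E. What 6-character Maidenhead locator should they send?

NR93ch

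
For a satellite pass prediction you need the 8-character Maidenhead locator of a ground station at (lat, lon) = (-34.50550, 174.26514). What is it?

RF75dl18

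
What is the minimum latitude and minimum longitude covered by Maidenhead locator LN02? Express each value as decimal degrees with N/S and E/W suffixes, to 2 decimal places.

Field L=11, N=13: +11·20° lon, +13·10° lat → SW at lon 40°, lat 40°.
Square 0, 2: +0·2° lon, +2·1° lat → SW at lon 40°, lat 42°.
latitude 42.00° N, longitude 40.00° E.

42.00° N, 40.00° E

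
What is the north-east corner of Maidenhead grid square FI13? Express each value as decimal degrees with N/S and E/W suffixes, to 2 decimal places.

Field F=5, I=8: +5·20° lon, +8·10° lat → SW at lon -80°, lat -10°.
Square 1, 3: +1·2° lon, +3·1° lat → SW at lon -78°, lat -7°.
Cell spans 2° lon × 1° lat. NE corner is SW corner plus one full cell.
latitude 6.00° S, longitude 76.00° W.

6.00° S, 76.00° W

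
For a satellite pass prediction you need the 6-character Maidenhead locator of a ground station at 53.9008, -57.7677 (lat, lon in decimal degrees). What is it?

GO13cv

Offset from 180°W / 90°S: lon 122.2323°, lat 143.9008°.
Field: 122.2323/20 → 6 → G, 143.9008/10 → 14 → O; chars GO.
Square: 2.2323/2 → 1, 3.9008/1 → 3; chars 13.
Subsquare: 0.2323/0.0833333 → 2 → c, 0.9008/0.0416667 → 21 → v; chars cv.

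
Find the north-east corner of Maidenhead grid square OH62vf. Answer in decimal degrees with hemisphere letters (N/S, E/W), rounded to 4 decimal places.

17.7500° S, 113.8333° E

Field O=14, H=7: +14·20° lon, +7·10° lat → SW at lon 100°, lat -20°.
Square 6, 2: +6·2° lon, +2·1° lat → SW at lon 112°, lat -18°.
Subsquare v=21, f=5: +21·0.0833333° lon, +5·0.0416667° lat → SW at lon 113.75°, lat -17.7917°.
Cell spans 0.0833333° lon × 0.0416667° lat. NE corner is SW corner plus one full cell.
latitude 17.7500° S, longitude 113.8333° E.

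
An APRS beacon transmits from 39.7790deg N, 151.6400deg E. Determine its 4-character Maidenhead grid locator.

Shift to the Maidenhead origin (180°W, 90°S): lon 331.64, lat 129.78.
Field: 331.64/20 → 16 → Q, 129.78/10 → 12 → M; chars QM.
Square: 11.64/2 → 5, 9.78/1 → 9; chars 59.

QM59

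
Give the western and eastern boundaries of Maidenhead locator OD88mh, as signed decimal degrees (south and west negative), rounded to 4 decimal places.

Field O=14, D=3: +14·20° lon, +3·10° lat → SW at lon 100°, lat -60°.
Square 8, 8: +8·2° lon, +8·1° lat → SW at lon 116°, lat -52°.
Subsquare m=12, h=7: +12·0.0833333° lon, +7·0.0416667° lat → SW at lon 117°, lat -51.7083°.
Cell spans 0.0833333° lon × 0.0416667° lat.
west 117.0000, east 117.0833.

117.0000, 117.0833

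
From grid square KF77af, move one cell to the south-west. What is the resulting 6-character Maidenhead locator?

Longitude subsquare a = 0; −1 → -1, wraps to 23 = x, carry into square.
Longitude square 7; −1 → 6.
Latitude subsquare f = 5; −1 → 4 = e.

KF67xe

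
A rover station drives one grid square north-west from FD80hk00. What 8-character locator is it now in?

FD80gk91

Longitude extended square 0; −1 → -1, wraps to 9, carry into subsquare.
Longitude subsquare h = 7; −1 → 6 = g.
Latitude extended square 0; +1 → 1.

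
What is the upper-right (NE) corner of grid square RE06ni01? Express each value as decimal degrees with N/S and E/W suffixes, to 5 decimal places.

43.65833° S, 161.09167° E

Field R=17, E=4: +17·20° lon, +4·10° lat → SW at lon 160°, lat -50°.
Square 0, 6: +0·2° lon, +6·1° lat → SW at lon 160°, lat -44°.
Subsquare n=13, i=8: +13·0.0833333° lon, +8·0.0416667° lat → SW at lon 161.083°, lat -43.6667°.
Extended square 0, 1: +0·0.00833333° lon, +1·0.00416667° lat → SW at lon 161.083°, lat -43.6625°.
Cell spans 0.00833333° lon × 0.00416667° lat. NE corner is SW corner plus one full cell.
latitude 43.65833° S, longitude 161.09167° E.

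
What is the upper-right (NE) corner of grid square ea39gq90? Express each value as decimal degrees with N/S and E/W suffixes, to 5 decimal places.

80.32917° S, 93.41667° W

Field E=4, A=0: +4·20° lon, +0·10° lat → SW at lon -100°, lat -90°.
Square 3, 9: +3·2° lon, +9·1° lat → SW at lon -94°, lat -81°.
Subsquare g=6, q=16: +6·0.0833333° lon, +16·0.0416667° lat → SW at lon -93.5°, lat -80.3333°.
Extended square 9, 0: +9·0.00833333° lon, +0·0.00416667° lat → SW at lon -93.425°, lat -80.3333°.
Cell spans 0.00833333° lon × 0.00416667° lat. NE corner is SW corner plus one full cell.
latitude 80.32917° S, longitude 93.41667° W.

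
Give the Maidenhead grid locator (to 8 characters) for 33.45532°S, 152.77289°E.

QF66jn20

Offset from 180°W / 90°S: lon 332.77289°, lat 56.54468°.
Field: 332.77289/20 → 16 → Q, 56.54468/10 → 5 → F; chars QF.
Square: 12.77289/2 → 6, 6.54468/1 → 6; chars 66.
Subsquare: 0.77289/0.0833333 → 9 → j, 0.54468/0.0416667 → 13 → n; chars jn.
Extended square: 0.02289/0.00833333 → 2, 0.00301/0.00416667 → 0; chars 20.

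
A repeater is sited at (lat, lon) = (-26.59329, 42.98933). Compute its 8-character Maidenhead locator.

Offset from 180°W / 90°S: lon 222.98933°, lat 63.40671°.
Field: 222.98933/20 → 11 → L, 63.40671/10 → 6 → G; chars LG.
Square: 2.98933/2 → 1, 3.40671/1 → 3; chars 13.
Subsquare: 0.98933/0.0833333 → 11 → l, 0.40671/0.0416667 → 9 → j; chars lj.
Extended square: 0.07266/0.00833333 → 8, 0.03171/0.00416667 → 7; chars 87.

LG13lj87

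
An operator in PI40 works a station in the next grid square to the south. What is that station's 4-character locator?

PH49

Latitude square 0; −1 → -1, wraps to 9, carry into field.
Latitude field I = 8; −1 → 7 = H.
The longitude characters are unchanged.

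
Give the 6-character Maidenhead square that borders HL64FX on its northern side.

HL65fa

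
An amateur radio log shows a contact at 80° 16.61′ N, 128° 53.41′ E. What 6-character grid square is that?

PR40kg

Offset from 180°W / 90°S: lon 308.8902°, lat 170.2768°.
Field (20°×10°, letters A–R): lon ⌊308.8902/20⌋ = 15 → P; lat ⌊170.2768/10⌋ = 17 → R.
Square (2°×1°, digits 0–9): lon ⌊8.8902/2⌋ = 4; lat ⌊0.2768/1⌋ = 0.
Subsquare (5′×2.5′, letters a–x): lon ⌊0.8902/0.0833333⌋ = 10 → k; lat ⌊0.2768/0.0416667⌋ = 6 → g.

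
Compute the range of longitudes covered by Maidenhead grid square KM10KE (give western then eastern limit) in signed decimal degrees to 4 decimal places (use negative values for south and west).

Field K=10, M=12: +10·20° lon, +12·10° lat → SW at lon 20°, lat 30°.
Square 1, 0: +1·2° lon, +0·1° lat → SW at lon 22°, lat 30°.
Subsquare k=10, e=4: +10·0.0833333° lon, +4·0.0416667° lat → SW at lon 22.8333°, lat 30.1667°.
Cell spans 0.0833333° lon × 0.0416667° lat.
west 22.8333, east 22.9167.

22.8333, 22.9167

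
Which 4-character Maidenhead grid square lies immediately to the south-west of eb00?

DA99

Longitude square 0; −1 → -1, wraps to 9, carry into field.
Longitude field E = 4; −1 → 3 = D.
Latitude square 0; −1 → -1, wraps to 9, carry into field.
Latitude field B = 1; −1 → 0 = A.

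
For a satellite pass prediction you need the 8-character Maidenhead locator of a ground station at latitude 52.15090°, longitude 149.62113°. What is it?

QO42td46

Shift to the Maidenhead origin (180°W, 90°S): lon 329.62113, lat 142.15090.
Field (20°×10°, letters A–R): lon ⌊329.62113/20⌋ = 16 → Q; lat ⌊142.15090/10⌋ = 14 → O.
Square (2°×1°, digits 0–9): lon ⌊9.62113/2⌋ = 4; lat ⌊2.15090/1⌋ = 2.
Subsquare (5′×2.5′, letters a–x): lon ⌊1.62113/0.0833333⌋ = 19 → t; lat ⌊0.15090/0.0416667⌋ = 3 → d.
Extended square (30″×15″, digits 0–9): lon ⌊0.03780/0.00833333⌋ = 4; lat ⌊0.02590/0.00416667⌋ = 6.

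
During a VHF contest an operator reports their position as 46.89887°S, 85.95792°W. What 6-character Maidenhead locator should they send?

Offset from 180°W / 90°S: lon 94.0421°, lat 43.1011°.
Field: 94.0421/20 → 4 → E, 43.1011/10 → 4 → E; chars EE.
Square: 14.0421/2 → 7, 3.1011/1 → 3; chars 73.
Subsquare: 0.0421/0.0833333 → 0 → a, 0.1011/0.0416667 → 2 → c; chars ac.

EE73ac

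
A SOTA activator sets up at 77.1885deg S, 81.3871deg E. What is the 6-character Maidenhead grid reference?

Shift to the Maidenhead origin (180°W, 90°S): lon 261.3871, lat 12.8115.
Field: 261.3871/20 → 13 → N, 12.8115/10 → 1 → B; chars NB.
Square: 1.3871/2 → 0, 2.8115/1 → 2; chars 02.
Subsquare: 1.3871/0.0833333 → 16 → q, 0.8115/0.0416667 → 19 → t; chars qt.

NB02qt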